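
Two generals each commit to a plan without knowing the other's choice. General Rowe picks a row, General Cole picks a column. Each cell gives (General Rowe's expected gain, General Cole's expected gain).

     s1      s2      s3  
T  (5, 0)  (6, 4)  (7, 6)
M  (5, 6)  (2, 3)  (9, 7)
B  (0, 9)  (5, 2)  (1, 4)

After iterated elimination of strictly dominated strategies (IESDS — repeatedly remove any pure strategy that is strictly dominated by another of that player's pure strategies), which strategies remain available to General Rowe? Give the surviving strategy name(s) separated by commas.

M

General Rowe's strategy B is strictly dominated by T (s1: 5>0, s2: 6>5, s3: 7>1) and is removed.
Column s1 is eliminated: s3 beats it against every remaining row (T: 6>0, M: 7>6).
General Cole's strategy s2 is strictly dominated by s3 (T: 6>4, M: 7>3) and is removed.
General Rowe's strategy T is strictly dominated by M (s3: 9>7) and is removed.
Among the remaining strategies, none is strictly dominated by another pure strategy of the same player, so the elimination stops.
Surviving strategies — General Rowe: {M}; General Cole: {s3}.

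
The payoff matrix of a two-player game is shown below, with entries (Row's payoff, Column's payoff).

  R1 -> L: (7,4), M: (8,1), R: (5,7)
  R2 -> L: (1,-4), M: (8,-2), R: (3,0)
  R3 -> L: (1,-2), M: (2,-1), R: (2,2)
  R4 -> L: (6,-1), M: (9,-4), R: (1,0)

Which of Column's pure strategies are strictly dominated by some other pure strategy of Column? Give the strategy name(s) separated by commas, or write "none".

L, M

L: dominated, since R does at least as well everywhere (R1: 7>4, R2: 0>-4, R3: 2>-2, R4: 0>-1).
M is strictly dominated by R (R1: 7>1, R2: 0>-2, R3: 2>-1, R4: 0>-4).
Nothing dominates R: L at R1 (7>4); M at R1 (7>1).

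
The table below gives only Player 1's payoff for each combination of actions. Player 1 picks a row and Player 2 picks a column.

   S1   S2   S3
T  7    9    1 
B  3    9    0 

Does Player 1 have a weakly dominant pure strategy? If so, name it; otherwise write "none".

T vs B: S1: 7>3, S2: 9=9, S3: 1>0.
T is at least as good as every other strategy against every opponent action, so it is weakly dominant.

T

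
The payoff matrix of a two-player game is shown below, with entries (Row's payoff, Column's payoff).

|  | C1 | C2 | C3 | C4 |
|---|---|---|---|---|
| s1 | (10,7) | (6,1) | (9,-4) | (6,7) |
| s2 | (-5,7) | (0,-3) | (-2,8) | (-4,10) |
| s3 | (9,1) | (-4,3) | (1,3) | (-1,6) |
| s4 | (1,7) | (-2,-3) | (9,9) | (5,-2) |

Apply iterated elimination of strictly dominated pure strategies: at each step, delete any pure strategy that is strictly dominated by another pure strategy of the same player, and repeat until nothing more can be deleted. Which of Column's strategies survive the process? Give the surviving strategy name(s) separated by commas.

C1, C3, C4

For Row, s1 strictly dominates s2 on the remaining columns (C1: 10>-5, C2: 6>0, C3: 9>-2, C4: 6>-4); eliminate s2.
Row s3 is eliminated: s1 beats it against every remaining column (C1: 10>9, C2: 6>-4, C3: 9>1, C4: 6>-1).
For Column, C1 strictly dominates C2 on the remaining rows (s1: 7>1, s4: 7>-3); eliminate C2.
Among the remaining strategies, none is strictly dominated by another pure strategy of the same player, so the elimination stops.
Surviving strategies — Row: {s1, s4}; Column: {C1, C3, C4}.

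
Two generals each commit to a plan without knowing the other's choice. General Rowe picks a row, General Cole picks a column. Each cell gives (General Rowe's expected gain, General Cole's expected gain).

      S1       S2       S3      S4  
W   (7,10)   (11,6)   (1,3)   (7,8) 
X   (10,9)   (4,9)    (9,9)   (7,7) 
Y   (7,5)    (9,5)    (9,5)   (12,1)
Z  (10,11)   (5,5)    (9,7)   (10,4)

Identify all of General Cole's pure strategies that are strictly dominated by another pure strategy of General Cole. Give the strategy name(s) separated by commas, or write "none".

Nothing dominates S1: S2 at W (10>6); S3 at W (10>3); S4 at W (10>8).
S2 is not dominated — it holds its own against S1 at X (9=9); S3 at W (6>3); S4 at X (9>7).
Nothing dominates S3: S1 at X (9=9); S2 at X (9=9); S4 at X (9>7).
S4: dominated, since S1 does at least as well everywhere (W: 10>8, X: 9>7, Y: 5>1, Z: 11>4).

S4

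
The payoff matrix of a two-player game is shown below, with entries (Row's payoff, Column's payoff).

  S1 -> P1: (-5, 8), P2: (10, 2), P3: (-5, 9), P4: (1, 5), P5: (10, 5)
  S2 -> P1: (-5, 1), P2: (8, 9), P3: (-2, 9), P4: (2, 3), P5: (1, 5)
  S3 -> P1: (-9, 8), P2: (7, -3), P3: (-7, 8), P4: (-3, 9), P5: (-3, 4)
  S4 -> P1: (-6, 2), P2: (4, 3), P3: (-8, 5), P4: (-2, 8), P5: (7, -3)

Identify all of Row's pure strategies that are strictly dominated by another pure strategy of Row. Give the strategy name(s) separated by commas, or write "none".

S3, S4

Nothing dominates S1: S2 at P1 (-5=-5); S3 at P1 (-5>-9); S4 at P1 (-5>-6).
S2 is not dominated — it holds its own against S1 at P1 (-5=-5); S3 at P1 (-5>-9); S4 at P1 (-5>-6).
S3: dominated, since S1 does at least as well everywhere (P1: -5>-9, P2: 10>7, P3: -5>-7, P4: 1>-3, P5: 10>-3).
S1 strictly dominates S4 — P1: -5>-6, P2: 10>4, P3: -5>-8, P4: 1>-2, P5: 10>7.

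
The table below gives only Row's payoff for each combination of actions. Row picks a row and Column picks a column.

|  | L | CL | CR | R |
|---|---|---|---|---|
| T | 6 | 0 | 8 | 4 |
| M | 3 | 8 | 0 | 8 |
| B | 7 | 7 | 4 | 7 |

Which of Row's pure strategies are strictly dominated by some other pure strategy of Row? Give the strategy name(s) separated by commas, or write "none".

none

T: no other strategy beats it everywhere (M at L (6>3); B at CR (8>4)).
Nothing dominates M: T at CL (8>0); B at CL (8>7).
Nothing dominates B: T at L (7>6); M at L (7>3).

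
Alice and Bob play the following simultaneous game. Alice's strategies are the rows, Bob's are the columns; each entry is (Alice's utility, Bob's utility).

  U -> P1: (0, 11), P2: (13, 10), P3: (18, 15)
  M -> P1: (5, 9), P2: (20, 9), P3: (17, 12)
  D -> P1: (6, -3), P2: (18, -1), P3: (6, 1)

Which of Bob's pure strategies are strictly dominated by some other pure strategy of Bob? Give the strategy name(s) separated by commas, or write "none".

P1, P2

P1: dominated, since P3 does at least as well everywhere (U: 15>11, M: 12>9, D: 1>-3).
P2 is strictly dominated by P3 (U: 15>10, M: 12>9, D: 1>-1).
Nothing dominates P3: P1 at U (15>11); P2 at U (15>10).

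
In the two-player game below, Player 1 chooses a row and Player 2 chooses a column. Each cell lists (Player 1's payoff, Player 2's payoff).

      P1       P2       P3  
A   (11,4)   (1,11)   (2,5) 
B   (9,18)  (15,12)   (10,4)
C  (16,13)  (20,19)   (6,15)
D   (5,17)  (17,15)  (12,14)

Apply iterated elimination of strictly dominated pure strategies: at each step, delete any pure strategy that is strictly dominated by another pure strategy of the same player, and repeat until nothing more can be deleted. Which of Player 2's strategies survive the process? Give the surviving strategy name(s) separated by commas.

P2

Row A is eliminated: C beats it against every remaining column (P1: 16>11, P2: 20>1, P3: 6>2).
Player 2's strategy P3 is strictly dominated by P2 (B: 12>4, C: 19>15, D: 15>14) and is removed.
For Player 1, C strictly dominates B on the remaining columns (P1: 16>9, P2: 20>15); eliminate B.
For Player 1, C strictly dominates D on the remaining columns (P1: 16>5, P2: 20>17); eliminate D.
Column P1 is eliminated: P2 beats it against every remaining row (C: 19>13).
Among the remaining strategies, none is strictly dominated by another pure strategy of the same player, so the elimination stops.
Surviving strategies — Player 1: {C}; Player 2: {P2}.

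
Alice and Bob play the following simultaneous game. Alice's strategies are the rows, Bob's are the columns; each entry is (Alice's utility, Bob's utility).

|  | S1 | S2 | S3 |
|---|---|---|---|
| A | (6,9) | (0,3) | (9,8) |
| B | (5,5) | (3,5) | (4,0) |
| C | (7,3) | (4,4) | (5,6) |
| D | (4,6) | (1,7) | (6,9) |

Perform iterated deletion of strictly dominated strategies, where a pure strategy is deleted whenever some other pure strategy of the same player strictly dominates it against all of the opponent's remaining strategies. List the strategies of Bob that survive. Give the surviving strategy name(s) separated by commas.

Alice's strategy B is strictly dominated by C (S1: 7>5, S2: 4>3, S3: 5>4) and is removed.
Bob's strategy S2 is strictly dominated by S3 (A: 8>3, C: 6>4, D: 9>7) and is removed.
Row D is eliminated: A beats it against every remaining column (S1: 6>4, S3: 9>6).
Among the remaining strategies, none is strictly dominated by another pure strategy of the same player, so the elimination stops.
Surviving strategies — Alice: {A, C}; Bob: {S1, S3}.

S1, S3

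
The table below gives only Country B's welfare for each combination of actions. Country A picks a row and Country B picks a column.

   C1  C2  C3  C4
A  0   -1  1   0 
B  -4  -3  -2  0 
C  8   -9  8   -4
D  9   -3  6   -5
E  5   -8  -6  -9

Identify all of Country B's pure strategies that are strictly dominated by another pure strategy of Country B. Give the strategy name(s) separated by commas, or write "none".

C2

C1: no other strategy beats it everywhere (C2 at A (0>-1); C3 at C (8=8); C4 at A (0=0)).
C3 strictly dominates C2 — A: 1>-1, B: -2>-3, C: 8>-9, D: 6>-3, E: -6>-8.
Nothing dominates C3: C1 at A (1>0); C2 at A (1>-1); C4 at A (1>0).
C4 is not dominated — it holds its own against C1 at A (0=0); C2 at A (0>-1); C3 at B (0>-2).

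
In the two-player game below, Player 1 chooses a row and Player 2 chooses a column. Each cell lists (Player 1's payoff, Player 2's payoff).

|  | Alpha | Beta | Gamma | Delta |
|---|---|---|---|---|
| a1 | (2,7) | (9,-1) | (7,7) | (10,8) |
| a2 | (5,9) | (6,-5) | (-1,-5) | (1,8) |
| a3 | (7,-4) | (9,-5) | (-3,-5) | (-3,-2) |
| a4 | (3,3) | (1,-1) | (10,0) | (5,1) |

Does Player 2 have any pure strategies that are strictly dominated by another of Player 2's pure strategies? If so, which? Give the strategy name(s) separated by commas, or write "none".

Beta, Gamma

Alpha is not dominated — it holds its own against Beta at a1 (7>-1); Gamma at a1 (7=7); Delta at a2 (9>8).
Beta is strictly dominated by Alpha (a1: 7>-1, a2: 9>-5, a3: -4>-5, a4: 3>-1).
Gamma is strictly dominated by Delta (a1: 8>7, a2: 8>-5, a3: -2>-5, a4: 1>0).
Nothing dominates Delta: Alpha at a1 (8>7); Beta at a1 (8>-1); Gamma at a1 (8>7).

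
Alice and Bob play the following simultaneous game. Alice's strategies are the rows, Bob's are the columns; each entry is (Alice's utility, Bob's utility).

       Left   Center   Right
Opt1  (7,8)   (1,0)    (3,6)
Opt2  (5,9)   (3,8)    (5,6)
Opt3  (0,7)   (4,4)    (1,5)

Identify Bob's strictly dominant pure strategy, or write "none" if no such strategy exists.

Left vs Center: Opt1: 8>0, Opt2: 9>8, Opt3: 7>4.
Left vs Right: Opt1: 8>6, Opt2: 9>6, Opt3: 7>5.
Left strictly beats every other strategy against every opponent action, so it is strictly dominant.

Left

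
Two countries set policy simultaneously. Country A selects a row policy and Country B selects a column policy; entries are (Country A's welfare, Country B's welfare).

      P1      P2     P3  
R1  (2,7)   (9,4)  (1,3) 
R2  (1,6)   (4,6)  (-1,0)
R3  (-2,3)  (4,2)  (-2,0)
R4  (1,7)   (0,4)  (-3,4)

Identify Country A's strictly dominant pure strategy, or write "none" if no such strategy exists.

R1 vs R2: P1: 2>1, P2: 9>4, P3: 1>-1.
R1 vs R3: P1: 2>-2, P2: 9>4, P3: 1>-2.
R1 vs R4: P1: 2>1, P2: 9>0, P3: 1>-3.
R1 strictly beats every other strategy against every opponent action, so it is strictly dominant.

R1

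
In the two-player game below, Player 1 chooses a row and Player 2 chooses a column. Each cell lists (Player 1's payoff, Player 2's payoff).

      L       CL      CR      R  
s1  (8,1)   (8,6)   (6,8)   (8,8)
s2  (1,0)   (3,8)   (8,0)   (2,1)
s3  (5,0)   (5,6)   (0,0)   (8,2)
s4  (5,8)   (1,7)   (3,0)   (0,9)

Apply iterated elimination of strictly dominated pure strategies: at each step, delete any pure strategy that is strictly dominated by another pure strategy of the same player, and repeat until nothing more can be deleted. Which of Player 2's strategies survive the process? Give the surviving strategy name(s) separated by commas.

For Player 1, s1 strictly dominates s4 on the remaining columns (L: 8>5, CL: 8>1, CR: 6>3, R: 8>0); eliminate s4.
Column L is eliminated: CL beats it against every remaining row (s1: 6>1, s2: 8>0, s3: 6>0).
Among the remaining strategies, none is strictly dominated by another pure strategy of the same player, so the elimination stops.
Surviving strategies — Player 1: {s1, s2, s3}; Player 2: {CL, CR, R}.

CL, CR, R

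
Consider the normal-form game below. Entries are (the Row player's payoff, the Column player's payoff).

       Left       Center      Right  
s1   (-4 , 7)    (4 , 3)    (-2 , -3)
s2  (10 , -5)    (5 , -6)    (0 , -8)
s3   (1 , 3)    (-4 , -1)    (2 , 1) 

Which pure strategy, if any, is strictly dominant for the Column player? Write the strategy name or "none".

Left

Left vs Center: s1: 7>3, s2: -5>-6, s3: 3>-1.
Left vs Right: s1: 7>-3, s2: -5>-8, s3: 3>1.
Left strictly beats every other strategy against every opponent action, so it is strictly dominant.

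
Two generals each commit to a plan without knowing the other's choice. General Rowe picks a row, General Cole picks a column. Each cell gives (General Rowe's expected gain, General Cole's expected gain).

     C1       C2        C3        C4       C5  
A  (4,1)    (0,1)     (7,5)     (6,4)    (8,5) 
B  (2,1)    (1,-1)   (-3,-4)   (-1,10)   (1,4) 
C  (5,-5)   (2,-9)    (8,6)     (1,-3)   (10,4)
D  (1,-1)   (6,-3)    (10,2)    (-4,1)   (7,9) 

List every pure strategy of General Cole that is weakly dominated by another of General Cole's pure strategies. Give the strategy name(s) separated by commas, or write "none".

C1, C2

C4 weakly dominates C1 — A: 4>1, B: 10>1, C: -3>-5, D: 1>-1.
C2: dominated, since C1 does at least as well everywhere (A: 1=1, B: 1>-1, C: -5>-9, D: -1>-3).
Nothing dominates C3: C1 at A (5>1); C2 at A (5>1); C4 at A (5>4); C5 at C (6>4).
C4 is not dominated — it holds its own against C1 at A (4>1); C2 at A (4>1); C3 at B (10>-4); C5 at B (10>4).
C5: no other strategy beats it everywhere (C1 at A (5>1); C2 at A (5>1); C3 at B (4>-4); C4 at A (5>4)).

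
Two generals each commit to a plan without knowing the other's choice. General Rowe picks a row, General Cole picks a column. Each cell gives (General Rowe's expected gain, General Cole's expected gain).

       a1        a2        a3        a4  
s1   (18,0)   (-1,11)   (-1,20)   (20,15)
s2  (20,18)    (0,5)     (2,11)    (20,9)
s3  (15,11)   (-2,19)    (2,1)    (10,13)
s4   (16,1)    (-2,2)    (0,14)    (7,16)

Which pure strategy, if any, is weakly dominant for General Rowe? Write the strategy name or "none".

s2 vs s1: a1: 20>18, a2: 0>-1, a3: 2>-1, a4: 20=20.
s2 vs s3: a1: 20>15, a2: 0>-2, a3: 2=2, a4: 20>10.
s2 vs s4: a1: 20>16, a2: 0>-2, a3: 2>0, a4: 20>7.
s2 is at least as good as every other strategy against every opponent action, so it is weakly dominant.

s2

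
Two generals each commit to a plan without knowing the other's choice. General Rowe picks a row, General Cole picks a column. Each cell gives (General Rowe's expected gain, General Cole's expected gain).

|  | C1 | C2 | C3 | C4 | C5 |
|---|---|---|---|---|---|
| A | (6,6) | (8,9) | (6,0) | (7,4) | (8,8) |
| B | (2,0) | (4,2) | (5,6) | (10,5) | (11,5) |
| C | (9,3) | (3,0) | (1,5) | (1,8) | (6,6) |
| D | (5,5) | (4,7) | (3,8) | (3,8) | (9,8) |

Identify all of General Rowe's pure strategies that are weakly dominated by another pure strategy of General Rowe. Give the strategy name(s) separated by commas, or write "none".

Nothing dominates A: B at C1 (6>2); C at C2 (8>3); D at C1 (6>5).
B: no other strategy beats it everywhere (A at C4 (10>7); C at C2 (4>3); D at C3 (5>3)).
C is not dominated — it holds its own against A at C1 (9>6); B at C1 (9>2); D at C1 (9>5).
D is not dominated — it holds its own against A at C5 (9>8); B at C1 (5>2); C at C2 (4>3).

none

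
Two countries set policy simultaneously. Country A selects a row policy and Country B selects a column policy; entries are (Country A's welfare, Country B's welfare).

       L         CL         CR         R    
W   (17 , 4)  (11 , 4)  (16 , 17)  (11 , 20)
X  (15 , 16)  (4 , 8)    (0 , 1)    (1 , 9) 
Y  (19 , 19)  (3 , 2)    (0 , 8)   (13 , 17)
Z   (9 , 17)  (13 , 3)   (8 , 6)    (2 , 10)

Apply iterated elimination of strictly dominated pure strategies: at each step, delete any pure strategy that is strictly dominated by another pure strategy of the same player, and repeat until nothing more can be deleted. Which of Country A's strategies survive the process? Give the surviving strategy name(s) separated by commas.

Row X is eliminated: W beats it against every remaining column (L: 17>15, CL: 11>4, CR: 16>0, R: 11>1).
Column CL is eliminated: CR beats it against every remaining row (W: 17>4, Y: 8>2, Z: 6>3).
For Country A, W strictly dominates Z on the remaining columns (L: 17>9, CR: 16>8, R: 11>2); eliminate Z.
For Country B, R strictly dominates CR on the remaining rows (W: 20>17, Y: 17>8); eliminate CR.
For Country A, Y strictly dominates W on the remaining columns (L: 19>17, R: 13>11); eliminate W.
Country B's strategy R is strictly dominated by L (Y: 19>17) and is removed.
Among the remaining strategies, none is strictly dominated by another pure strategy of the same player, so the elimination stops.
Surviving strategies — Country A: {Y}; Country B: {L}.

Y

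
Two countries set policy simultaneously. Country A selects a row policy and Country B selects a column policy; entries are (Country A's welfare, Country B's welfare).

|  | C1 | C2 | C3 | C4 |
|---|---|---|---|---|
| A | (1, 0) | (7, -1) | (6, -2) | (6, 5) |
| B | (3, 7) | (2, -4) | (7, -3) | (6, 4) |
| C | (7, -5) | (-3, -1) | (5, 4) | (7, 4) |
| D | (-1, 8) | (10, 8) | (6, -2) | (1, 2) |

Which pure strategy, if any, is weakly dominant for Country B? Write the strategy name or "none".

C1 fails to dominate C2 at C (-5<-1).
C2 fails to dominate C1 at A (-1<0).
C3 fails to dominate C1 at A (-2<0).
C4 fails to dominate C1 at B (4<7).
No single strategy dominates all the others.

none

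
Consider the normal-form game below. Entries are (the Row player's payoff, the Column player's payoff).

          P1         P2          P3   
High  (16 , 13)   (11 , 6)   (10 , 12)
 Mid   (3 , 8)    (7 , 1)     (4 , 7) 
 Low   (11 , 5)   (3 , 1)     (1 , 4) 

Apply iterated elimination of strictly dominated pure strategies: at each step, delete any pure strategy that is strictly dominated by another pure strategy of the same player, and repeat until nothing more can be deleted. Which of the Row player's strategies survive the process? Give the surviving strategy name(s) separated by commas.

Row Mid is eliminated: High beats it against every remaining column (P1: 16>3, P2: 11>7, P3: 10>4).
Row Low is eliminated: High beats it against every remaining column (P1: 16>11, P2: 11>3, P3: 10>1).
The Column player's strategy P2 is strictly dominated by P1 (High: 13>6) and is removed.
For the Column player, P1 strictly dominates P3 on the remaining rows (High: 13>12); eliminate P3.
Among the remaining strategies, none is strictly dominated by another pure strategy of the same player, so the elimination stops.
Surviving strategies — the Row player: {High}; the Column player: {P1}.

High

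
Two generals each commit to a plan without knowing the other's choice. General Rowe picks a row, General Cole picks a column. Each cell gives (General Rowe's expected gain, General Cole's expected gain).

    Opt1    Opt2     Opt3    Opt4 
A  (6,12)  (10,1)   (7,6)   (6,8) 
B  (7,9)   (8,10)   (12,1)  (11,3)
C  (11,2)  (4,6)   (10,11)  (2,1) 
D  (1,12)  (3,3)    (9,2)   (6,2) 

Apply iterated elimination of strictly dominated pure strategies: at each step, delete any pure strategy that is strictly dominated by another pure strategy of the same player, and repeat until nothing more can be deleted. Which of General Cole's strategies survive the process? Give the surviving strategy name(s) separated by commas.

General Rowe's strategy D is strictly dominated by B (Opt1: 7>1, Opt2: 8>3, Opt3: 12>9, Opt4: 11>6) and is removed.
General Cole's strategy Opt4 is strictly dominated by Opt1 (A: 12>8, B: 9>3, C: 2>1) and is removed.
Among the remaining strategies, none is strictly dominated by another pure strategy of the same player, so the elimination stops.
Surviving strategies — General Rowe: {A, B, C}; General Cole: {Opt1, Opt2, Opt3}.

Opt1, Opt2, Opt3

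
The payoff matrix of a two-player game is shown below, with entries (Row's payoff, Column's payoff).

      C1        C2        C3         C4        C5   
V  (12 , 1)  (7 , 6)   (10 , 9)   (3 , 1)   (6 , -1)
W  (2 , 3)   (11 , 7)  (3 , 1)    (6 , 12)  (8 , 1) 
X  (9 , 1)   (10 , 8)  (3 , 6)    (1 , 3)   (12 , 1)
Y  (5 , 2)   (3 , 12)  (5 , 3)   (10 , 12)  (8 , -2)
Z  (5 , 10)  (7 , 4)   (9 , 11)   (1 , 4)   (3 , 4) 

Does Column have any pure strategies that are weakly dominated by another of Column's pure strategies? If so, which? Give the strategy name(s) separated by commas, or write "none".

C5

C1 is not dominated — it holds its own against C2 at Z (10>4); C3 at W (3>1); C4 at Z (10>4); C5 at V (1>-1).
C2 is not dominated — it holds its own against C1 at V (6>1); C3 at W (7>1); C4 at V (6>1); C5 at V (6>-1).
C3 is not dominated — it holds its own against C1 at V (9>1); C2 at V (9>6); C4 at V (9>1); C5 at V (9>-1).
C4: no other strategy beats it everywhere (C1 at W (12>3); C2 at W (12>7); C3 at W (12>1); C5 at V (1>-1)).
C5: dominated, since C1 does at least as well everywhere (V: 1>-1, W: 3>1, X: 1=1, Y: 2>-2, Z: 10>4).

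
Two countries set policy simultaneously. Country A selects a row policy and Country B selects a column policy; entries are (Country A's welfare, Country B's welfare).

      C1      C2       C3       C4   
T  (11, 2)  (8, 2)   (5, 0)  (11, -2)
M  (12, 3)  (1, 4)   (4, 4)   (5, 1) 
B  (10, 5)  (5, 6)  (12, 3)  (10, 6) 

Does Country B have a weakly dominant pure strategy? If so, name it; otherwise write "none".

C2

C2 vs C1: T: 2=2, M: 4>3, B: 6>5.
C2 vs C3: T: 2>0, M: 4=4, B: 6>3.
C2 vs C4: T: 2>-2, M: 4>1, B: 6=6.
C2 is at least as good as every other strategy against every opponent action, so it is weakly dominant.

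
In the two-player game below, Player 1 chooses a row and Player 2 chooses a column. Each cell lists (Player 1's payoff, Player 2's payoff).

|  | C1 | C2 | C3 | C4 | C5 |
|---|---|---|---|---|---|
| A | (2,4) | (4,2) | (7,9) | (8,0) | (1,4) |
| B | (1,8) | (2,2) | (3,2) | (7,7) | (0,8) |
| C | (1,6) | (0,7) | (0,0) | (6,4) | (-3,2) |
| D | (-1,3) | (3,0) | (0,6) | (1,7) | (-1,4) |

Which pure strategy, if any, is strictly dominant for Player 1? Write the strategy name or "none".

A

A vs B: C1: 2>1, C2: 4>2, C3: 7>3, C4: 8>7, C5: 1>0.
A vs C: C1: 2>1, C2: 4>0, C3: 7>0, C4: 8>6, C5: 1>-3.
A vs D: C1: 2>-1, C2: 4>3, C3: 7>0, C4: 8>1, C5: 1>-1.
A strictly beats every other strategy against every opponent action, so it is strictly dominant.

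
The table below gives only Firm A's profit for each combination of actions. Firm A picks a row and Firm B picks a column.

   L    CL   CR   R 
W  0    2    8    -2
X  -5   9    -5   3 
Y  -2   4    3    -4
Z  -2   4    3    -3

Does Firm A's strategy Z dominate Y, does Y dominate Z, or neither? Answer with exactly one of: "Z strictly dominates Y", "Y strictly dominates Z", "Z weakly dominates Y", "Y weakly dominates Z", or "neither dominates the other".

Z weakly dominates Y

Z's payoffs vs Y's, by Firm B's action — L: -2=-2, CL: 4=4, CR: 3=3, R: -3>-4.
Z is at least as good everywhere and strictly better somewhere (tied only at L, CL, CR), so Z weakly but not strictly dominates Y.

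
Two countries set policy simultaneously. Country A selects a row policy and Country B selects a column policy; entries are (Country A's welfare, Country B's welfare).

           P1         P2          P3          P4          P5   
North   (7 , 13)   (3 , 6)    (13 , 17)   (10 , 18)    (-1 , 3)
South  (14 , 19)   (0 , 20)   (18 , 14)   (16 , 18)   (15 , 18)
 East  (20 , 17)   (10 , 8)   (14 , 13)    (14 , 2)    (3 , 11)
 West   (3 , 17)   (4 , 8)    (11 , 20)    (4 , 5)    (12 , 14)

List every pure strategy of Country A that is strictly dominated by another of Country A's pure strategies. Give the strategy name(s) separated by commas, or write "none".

North

North: dominated, since East does at least as well everywhere (P1: 20>7, P2: 10>3, P3: 14>13, P4: 14>10, P5: 3>-1).
Nothing dominates South: North at P1 (14>7); East at P3 (18>14); West at P1 (14>3).
East is not dominated — it holds its own against North at P1 (20>7); South at P1 (20>14); West at P1 (20>3).
Nothing dominates West: North at P2 (4>3); South at P2 (4>0); East at P5 (12>3).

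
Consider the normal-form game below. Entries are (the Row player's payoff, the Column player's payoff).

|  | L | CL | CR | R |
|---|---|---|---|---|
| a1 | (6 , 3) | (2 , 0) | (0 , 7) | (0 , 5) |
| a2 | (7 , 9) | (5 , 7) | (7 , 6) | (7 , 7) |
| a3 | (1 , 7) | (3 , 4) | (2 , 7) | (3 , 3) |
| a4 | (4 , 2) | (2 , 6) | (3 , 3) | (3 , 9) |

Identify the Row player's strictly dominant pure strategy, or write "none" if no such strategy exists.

a2

a2 vs a1: L: 7>6, CL: 5>2, CR: 7>0, R: 7>0.
a2 vs a3: L: 7>1, CL: 5>3, CR: 7>2, R: 7>3.
a2 vs a4: L: 7>4, CL: 5>2, CR: 7>3, R: 7>3.
a2 strictly beats every other strategy against every opponent action, so it is strictly dominant.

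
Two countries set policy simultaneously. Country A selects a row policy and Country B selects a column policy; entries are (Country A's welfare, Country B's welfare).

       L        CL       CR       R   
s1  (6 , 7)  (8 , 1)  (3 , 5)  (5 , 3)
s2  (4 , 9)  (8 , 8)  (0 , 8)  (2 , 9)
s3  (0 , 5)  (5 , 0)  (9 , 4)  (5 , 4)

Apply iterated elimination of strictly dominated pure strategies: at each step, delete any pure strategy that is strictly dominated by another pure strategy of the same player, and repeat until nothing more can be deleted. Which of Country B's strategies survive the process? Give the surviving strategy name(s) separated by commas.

Country B's strategy CL is strictly dominated by L (s1: 7>1, s2: 9>8, s3: 5>0) and is removed.
Country A's strategy s2 is strictly dominated by s1 (L: 6>4, CR: 3>0, R: 5>2) and is removed.
For Country B, L strictly dominates CR on the remaining rows (s1: 7>5, s3: 5>4); eliminate CR.
Country B's strategy R is strictly dominated by L (s1: 7>3, s3: 5>4) and is removed.
Country A's strategy s3 is strictly dominated by s1 (L: 6>0) and is removed.
Among the remaining strategies, none is strictly dominated by another pure strategy of the same player, so the elimination stops.
Surviving strategies — Country A: {s1}; Country B: {L}.

L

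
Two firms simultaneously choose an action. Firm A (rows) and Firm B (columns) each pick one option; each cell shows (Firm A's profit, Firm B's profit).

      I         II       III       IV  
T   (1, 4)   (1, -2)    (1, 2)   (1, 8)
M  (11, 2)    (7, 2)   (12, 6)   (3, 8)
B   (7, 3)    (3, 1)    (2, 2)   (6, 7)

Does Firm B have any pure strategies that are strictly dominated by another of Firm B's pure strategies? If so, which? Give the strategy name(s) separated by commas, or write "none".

I, II, III

IV strictly dominates I — T: 8>4, M: 8>2, B: 7>3.
II is strictly dominated by III (T: 2>-2, M: 6>2, B: 2>1).
III is strictly dominated by IV (T: 8>2, M: 8>6, B: 7>2).
IV is not dominated — it holds its own against I at T (8>4); II at T (8>-2); III at T (8>2).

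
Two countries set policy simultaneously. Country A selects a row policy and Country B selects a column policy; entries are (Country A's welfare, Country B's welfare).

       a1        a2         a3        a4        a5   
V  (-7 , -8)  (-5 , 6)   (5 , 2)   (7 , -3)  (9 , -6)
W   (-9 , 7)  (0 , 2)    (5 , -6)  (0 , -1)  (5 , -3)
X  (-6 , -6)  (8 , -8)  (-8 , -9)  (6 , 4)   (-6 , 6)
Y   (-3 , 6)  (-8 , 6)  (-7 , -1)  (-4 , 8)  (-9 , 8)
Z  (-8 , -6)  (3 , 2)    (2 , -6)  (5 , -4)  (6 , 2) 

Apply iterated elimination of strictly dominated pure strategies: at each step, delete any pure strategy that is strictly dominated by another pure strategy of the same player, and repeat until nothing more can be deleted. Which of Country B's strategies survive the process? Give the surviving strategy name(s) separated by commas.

For Country B, a2 strictly dominates a3 on the remaining rows (V: 6>2, W: 2>-6, X: -8>-9, Y: 6>-1, Z: 2>-6); eliminate a3.
Row W is eliminated: Z beats it against every remaining column (a1: -8>-9, a2: 3>0, a4: 5>0, a5: 6>5).
Column a1 is eliminated: a4 beats it against every remaining row (V: -3>-8, X: 4>-6, Y: 8>6, Z: -4>-6).
Row Y is eliminated: V beats it against every remaining column (a2: -5>-8, a4: 7>-4, a5: 9>-9).
Among the remaining strategies, none is strictly dominated by another pure strategy of the same player, so the elimination stops.
Surviving strategies — Country A: {V, X, Z}; Country B: {a2, a4, a5}.

a2, a4, a5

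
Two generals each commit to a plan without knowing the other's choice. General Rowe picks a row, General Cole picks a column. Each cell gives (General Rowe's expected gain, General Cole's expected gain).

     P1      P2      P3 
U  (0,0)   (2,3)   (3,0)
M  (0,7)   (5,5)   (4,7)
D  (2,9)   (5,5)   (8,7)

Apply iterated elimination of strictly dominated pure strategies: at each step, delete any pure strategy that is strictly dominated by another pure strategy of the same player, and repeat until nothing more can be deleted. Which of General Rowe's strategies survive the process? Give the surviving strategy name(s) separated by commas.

Row U is eliminated: D beats it against every remaining column (P1: 2>0, P2: 5>2, P3: 8>3).
For General Cole, P1 strictly dominates P2 on the remaining rows (M: 7>5, D: 9>5); eliminate P2.
For General Rowe, D strictly dominates M on the remaining columns (P1: 2>0, P3: 8>4); eliminate M.
Column P3 is eliminated: P1 beats it against every remaining row (D: 9>7).
Among the remaining strategies, none is strictly dominated by another pure strategy of the same player, so the elimination stops.
Surviving strategies — General Rowe: {D}; General Cole: {P1}.

D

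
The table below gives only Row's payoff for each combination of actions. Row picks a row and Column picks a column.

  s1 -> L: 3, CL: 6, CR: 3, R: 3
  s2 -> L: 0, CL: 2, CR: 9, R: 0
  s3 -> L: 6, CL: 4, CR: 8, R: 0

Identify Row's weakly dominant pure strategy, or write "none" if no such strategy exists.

none

s1 fails to dominate s2 at CR (3<9).
s2 fails to dominate s1 at L (0<3).
s3 fails to dominate s1 at CL (4<6).
No single strategy dominates all the others.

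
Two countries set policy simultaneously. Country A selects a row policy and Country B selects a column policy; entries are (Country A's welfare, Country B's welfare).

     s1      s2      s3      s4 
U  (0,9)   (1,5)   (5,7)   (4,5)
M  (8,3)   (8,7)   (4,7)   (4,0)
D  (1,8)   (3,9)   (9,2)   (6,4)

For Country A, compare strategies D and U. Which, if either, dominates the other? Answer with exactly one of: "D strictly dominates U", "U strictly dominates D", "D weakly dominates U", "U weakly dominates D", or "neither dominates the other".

D strictly dominates U

Compare D to U across every action of Country B: s1: 1>0, s2: 3>1, s3: 9>5, s4: 6>4.
Every comparison favours D, so D strictly dominates U.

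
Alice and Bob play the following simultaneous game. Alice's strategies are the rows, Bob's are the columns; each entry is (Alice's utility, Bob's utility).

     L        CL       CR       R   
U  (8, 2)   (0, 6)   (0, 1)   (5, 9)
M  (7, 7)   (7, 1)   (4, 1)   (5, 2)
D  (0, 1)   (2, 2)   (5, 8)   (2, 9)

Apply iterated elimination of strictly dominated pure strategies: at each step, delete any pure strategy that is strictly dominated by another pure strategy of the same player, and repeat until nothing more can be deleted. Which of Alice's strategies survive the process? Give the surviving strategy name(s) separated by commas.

U, M

Bob's strategy CL is strictly dominated by R (U: 9>6, M: 2>1, D: 9>2) and is removed.
Column CR is eliminated: R beats it against every remaining row (U: 9>1, M: 2>1, D: 9>8).
Row D is eliminated: U beats it against every remaining column (L: 8>0, R: 5>2).
Among the remaining strategies, none is strictly dominated by another pure strategy of the same player, so the elimination stops.
Surviving strategies — Alice: {U, M}; Bob: {L, R}.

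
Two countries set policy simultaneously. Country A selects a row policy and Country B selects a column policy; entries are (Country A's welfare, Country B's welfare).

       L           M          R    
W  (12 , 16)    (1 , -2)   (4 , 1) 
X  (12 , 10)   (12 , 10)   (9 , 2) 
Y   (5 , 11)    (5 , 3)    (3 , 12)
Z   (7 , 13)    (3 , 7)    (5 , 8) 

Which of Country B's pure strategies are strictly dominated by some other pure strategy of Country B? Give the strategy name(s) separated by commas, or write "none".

L: no other strategy beats it everywhere (M at W (16>-2); R at W (16>1)).
M is not dominated — it holds its own against L at X (10=10); R at X (10>2).
R: no other strategy beats it everywhere (L at Y (12>11); M at W (1>-2)).

none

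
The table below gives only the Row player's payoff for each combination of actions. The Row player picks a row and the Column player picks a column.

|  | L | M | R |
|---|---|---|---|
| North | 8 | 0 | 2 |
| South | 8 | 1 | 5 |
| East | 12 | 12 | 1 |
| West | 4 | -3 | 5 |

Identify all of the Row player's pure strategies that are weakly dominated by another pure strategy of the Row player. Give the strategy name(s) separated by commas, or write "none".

North is weakly dominated by South (L: 8=8, M: 1>0, R: 5>2).
South is not dominated — it holds its own against North at M (1>0); East at R (5>1); West at L (8>4).
Nothing dominates East: North at L (12>8); South at L (12>8); West at L (12>4).
South weakly dominates West — L: 8>4, M: 1>-3, R: 5=5.

North, West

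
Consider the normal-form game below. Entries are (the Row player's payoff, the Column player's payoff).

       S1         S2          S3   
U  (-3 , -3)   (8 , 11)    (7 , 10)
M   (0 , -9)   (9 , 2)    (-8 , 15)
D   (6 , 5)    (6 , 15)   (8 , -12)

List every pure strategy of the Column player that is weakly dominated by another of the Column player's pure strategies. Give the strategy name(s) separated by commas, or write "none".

S1 is weakly dominated by S2 (U: 11>-3, M: 2>-9, D: 15>5).
Nothing dominates S2: S1 at U (11>-3); S3 at U (11>10).
Nothing dominates S3: S1 at U (10>-3); S2 at M (15>2).

S1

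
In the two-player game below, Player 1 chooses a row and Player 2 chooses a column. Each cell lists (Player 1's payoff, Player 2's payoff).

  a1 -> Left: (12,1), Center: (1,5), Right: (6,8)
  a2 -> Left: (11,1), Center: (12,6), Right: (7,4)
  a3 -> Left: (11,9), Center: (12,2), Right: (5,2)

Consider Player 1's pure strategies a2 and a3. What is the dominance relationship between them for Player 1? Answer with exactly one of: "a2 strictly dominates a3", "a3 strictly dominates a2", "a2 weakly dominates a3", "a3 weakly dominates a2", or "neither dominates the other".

Compare a2 to a3 across each choice by Player 2: Left: 11=11, Center: 12=12, Right: 7>5.
a2 is at least as good everywhere and strictly better somewhere (tied only at Left, Center), so a2 weakly but not strictly dominates a3.

a2 weakly dominates a3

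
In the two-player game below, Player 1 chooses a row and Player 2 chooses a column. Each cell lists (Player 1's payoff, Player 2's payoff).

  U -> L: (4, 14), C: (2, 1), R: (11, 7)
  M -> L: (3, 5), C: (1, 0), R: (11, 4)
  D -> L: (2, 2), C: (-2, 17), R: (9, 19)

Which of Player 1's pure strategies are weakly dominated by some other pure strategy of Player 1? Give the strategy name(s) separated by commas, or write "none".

M, D

Nothing dominates U: M at L (4>3); D at L (4>2).
U weakly dominates M — L: 4>3, C: 2>1, R: 11=11.
D is weakly dominated by U (L: 4>2, C: 2>-2, R: 11>9).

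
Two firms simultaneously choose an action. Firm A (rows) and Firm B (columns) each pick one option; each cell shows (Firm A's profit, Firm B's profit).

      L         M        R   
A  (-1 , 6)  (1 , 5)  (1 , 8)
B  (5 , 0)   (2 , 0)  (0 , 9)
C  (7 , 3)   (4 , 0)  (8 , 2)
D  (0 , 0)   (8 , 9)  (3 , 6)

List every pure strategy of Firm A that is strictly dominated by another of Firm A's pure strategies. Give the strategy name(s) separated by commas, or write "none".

C strictly dominates A — L: 7>-1, M: 4>1, R: 8>1.
B is strictly dominated by C (L: 7>5, M: 4>2, R: 8>0).
C is not dominated — it holds its own against A at L (7>-1); B at L (7>5); D at L (7>0).
D: no other strategy beats it everywhere (A at L (0>-1); B at M (8>2); C at M (8>4)).

A, B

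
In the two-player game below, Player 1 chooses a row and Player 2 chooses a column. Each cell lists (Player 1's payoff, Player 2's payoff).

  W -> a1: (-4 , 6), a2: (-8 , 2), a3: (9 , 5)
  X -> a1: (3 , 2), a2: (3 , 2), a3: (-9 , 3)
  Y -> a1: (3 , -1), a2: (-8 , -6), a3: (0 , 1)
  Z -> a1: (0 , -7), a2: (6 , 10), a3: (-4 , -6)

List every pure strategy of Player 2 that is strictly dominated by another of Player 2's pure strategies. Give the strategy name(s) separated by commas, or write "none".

a1 is not dominated — it holds its own against a2 at W (6>2); a3 at W (6>5).
a2 is not dominated — it holds its own against a1 at X (2=2); a3 at Z (10>-6).
a3 is not dominated — it holds its own against a1 at X (3>2); a2 at W (5>2).

none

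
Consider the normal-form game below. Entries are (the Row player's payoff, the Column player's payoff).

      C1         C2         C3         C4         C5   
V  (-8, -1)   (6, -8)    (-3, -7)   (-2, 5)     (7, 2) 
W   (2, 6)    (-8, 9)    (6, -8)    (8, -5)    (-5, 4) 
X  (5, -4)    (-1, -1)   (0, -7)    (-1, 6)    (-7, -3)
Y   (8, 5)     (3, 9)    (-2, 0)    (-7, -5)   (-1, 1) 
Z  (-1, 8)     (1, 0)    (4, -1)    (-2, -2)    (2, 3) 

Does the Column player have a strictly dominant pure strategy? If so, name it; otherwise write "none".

C1 fails to dominate C2 at W (6<9).
C2 fails to dominate C1 at V (-8<-1).
C3 fails to dominate C1 at V (-7<-1).
C4 fails to dominate C1 at W (-5<6).
C5 fails to dominate C1 at W (4<6).
No single strategy dominates all the others.

none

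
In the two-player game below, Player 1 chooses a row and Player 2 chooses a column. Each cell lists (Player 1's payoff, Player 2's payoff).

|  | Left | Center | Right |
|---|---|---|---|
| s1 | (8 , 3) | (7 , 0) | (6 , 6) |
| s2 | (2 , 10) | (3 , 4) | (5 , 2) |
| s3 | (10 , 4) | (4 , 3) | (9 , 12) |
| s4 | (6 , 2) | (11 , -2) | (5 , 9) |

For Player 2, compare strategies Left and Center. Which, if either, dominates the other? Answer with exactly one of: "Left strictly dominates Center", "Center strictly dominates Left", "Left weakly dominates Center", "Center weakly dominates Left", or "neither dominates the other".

Left strictly dominates Center

Left's payoffs vs Center's, by Player 1's action — s1: 3>0, s2: 10>4, s3: 4>3, s4: 2>-2.
Every comparison favours Left, so Left strictly dominates Center.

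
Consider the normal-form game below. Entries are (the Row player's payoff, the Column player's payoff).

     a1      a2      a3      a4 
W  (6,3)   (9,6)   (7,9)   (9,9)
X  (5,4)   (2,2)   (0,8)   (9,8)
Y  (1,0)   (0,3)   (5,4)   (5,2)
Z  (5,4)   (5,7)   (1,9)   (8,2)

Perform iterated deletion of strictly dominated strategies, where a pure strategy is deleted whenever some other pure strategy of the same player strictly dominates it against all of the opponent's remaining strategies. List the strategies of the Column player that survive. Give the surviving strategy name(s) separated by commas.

a3, a4

Row Y is eliminated: W beats it against every remaining column (a1: 6>1, a2: 9>0, a3: 7>5, a4: 9>5).
Row Z is eliminated: W beats it against every remaining column (a1: 6>5, a2: 9>5, a3: 7>1, a4: 9>8).
For the Column player, a3 strictly dominates a1 on the remaining rows (W: 9>3, X: 8>4); eliminate a1.
The Column player's strategy a2 is strictly dominated by a3 (W: 9>6, X: 8>2) and is removed.
Among the remaining strategies, none is strictly dominated by another pure strategy of the same player, so the elimination stops.
Surviving strategies — the Row player: {W, X}; the Column player: {a3, a4}.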